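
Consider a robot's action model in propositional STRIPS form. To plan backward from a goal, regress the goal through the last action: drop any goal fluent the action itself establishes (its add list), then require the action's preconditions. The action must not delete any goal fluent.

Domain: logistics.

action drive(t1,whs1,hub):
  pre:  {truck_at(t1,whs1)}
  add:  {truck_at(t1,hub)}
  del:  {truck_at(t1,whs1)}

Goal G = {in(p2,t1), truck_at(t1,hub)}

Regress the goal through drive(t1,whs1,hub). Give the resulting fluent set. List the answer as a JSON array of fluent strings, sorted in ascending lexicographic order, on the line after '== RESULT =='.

Compute (G \ add) ∪ pre:
  G ∩ del = {}  (empty — regression defined)
  G \ add = {in(p2,t1), truck_at(t1,hub)} \ {truck_at(t1,hub)} = {in(p2,t1)}
  ∪ pre   = {in(p2,t1)} ∪ {truck_at(t1,whs1)}
          = {in(p2,t1), truck_at(t1,whs1)}

== RESULT ==
["in(p2,t1)", "truck_at(t1,whs1)"]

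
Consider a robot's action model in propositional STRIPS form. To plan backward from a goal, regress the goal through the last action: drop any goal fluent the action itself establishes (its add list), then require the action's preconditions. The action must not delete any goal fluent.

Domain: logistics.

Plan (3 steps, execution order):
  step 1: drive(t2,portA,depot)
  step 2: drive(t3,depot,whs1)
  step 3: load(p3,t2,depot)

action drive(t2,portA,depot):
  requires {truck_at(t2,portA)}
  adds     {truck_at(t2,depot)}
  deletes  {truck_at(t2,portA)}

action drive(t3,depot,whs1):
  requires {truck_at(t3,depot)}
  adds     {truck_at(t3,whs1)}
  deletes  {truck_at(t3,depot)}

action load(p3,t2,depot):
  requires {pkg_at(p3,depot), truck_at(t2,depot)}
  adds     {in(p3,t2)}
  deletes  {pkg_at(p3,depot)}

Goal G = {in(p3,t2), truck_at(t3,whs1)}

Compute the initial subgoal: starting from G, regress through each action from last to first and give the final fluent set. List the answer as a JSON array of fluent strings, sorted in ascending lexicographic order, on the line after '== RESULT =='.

Regress step by step:
  through step 3 (load(p3,t2,depot)): drop {in(p3,t2)}, keep {truck_at(t3,whs1)}, require {pkg_at(p3,depot), truck_at(t2,depot)}
    → {pkg_at(p3,depot), truck_at(t2,depot), truck_at(t3,whs1)}
  through step 2 (drive(t3,depot,whs1)): drop {truck_at(t3,whs1)}, keep {pkg_at(p3,depot), truck_at(t2,depot)}, require {truck_at(t3,depot)}
    → {pkg_at(p3,depot), truck_at(t2,depot), truck_at(t3,depot)}
  through step 1 (drive(t2,portA,depot)): drop {truck_at(t2,depot)}, keep {pkg_at(p3,depot), truck_at(t3,depot)}, require {truck_at(t2,portA)}
    → {pkg_at(p3,depot), truck_at(t2,portA), truck_at(t3,depot)}

== RESULT ==
["pkg_at(p3,depot)", "truck_at(t2,portA)", "truck_at(t3,depot)"]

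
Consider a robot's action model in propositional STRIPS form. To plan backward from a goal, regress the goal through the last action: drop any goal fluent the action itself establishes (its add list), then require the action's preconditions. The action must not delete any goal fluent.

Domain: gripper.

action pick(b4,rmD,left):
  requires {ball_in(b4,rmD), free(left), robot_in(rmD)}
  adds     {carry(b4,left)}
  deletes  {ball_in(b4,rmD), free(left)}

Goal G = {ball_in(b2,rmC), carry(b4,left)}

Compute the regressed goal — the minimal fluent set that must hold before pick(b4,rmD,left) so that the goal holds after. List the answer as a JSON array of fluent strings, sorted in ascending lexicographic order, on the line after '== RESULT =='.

Regress:
  G ∩ del = {}  (empty — regression defined)
  G \ add = {ball_in(b2,rmC), carry(b4,left)} \ {carry(b4,left)} = {ball_in(b2,rmC)}
  ∪ pre   = {ball_in(b2,rmC)} ∪ {ball_in(b4,rmD), free(left), robot_in(rmD)}
          = {ball_in(b2,rmC), ball_in(b4,rmD), free(left), robot_in(rmD)}

== RESULT ==
["ball_in(b2,rmC)", "ball_in(b4,rmD)", "free(left)", "robot_in(rmD)"]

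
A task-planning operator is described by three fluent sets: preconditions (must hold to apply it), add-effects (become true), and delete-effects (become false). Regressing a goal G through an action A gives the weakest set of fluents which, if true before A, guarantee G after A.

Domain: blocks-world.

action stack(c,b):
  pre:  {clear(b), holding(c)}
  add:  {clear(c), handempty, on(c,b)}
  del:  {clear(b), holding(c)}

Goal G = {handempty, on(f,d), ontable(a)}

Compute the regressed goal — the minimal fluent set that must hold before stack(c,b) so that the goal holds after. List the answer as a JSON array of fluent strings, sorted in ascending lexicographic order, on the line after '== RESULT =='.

Regress:
  G ∩ del = {}  (empty — regression defined)
  G \ add = {handempty, on(f,d), ontable(a)} \ {clear(c), handempty, on(c,b)} = {on(f,d), ontable(a)}
  ∪ pre   = {on(f,d), ontable(a)} ∪ {clear(b), holding(c)}
          = {clear(b), holding(c), on(f,d), ontable(a)}

== RESULT ==
["clear(b)", "holding(c)", "on(f,d)", "ontable(a)"]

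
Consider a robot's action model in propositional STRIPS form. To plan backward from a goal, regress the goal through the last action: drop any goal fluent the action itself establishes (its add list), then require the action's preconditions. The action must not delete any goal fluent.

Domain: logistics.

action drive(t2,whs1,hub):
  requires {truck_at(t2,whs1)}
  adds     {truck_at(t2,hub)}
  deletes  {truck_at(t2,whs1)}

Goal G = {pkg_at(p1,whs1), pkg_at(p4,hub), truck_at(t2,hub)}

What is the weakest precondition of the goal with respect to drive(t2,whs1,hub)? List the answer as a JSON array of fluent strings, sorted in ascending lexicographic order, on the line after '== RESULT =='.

Regress:
  G ∩ del = {}  (empty — regression defined)
  G \ add = {pkg_at(p1,whs1), pkg_at(p4,hub), truck_at(t2,hub)} \ {truck_at(t2,hub)} = {pkg_at(p1,whs1), pkg_at(p4,hub)}
  ∪ pre   = {pkg_at(p1,whs1), pkg_at(p4,hub)} ∪ {truck_at(t2,whs1)}
          = {pkg_at(p1,whs1), pkg_at(p4,hub), truck_at(t2,whs1)}

== RESULT ==
["pkg_at(p1,whs1)", "pkg_at(p4,hub)", "truck_at(t2,whs1)"]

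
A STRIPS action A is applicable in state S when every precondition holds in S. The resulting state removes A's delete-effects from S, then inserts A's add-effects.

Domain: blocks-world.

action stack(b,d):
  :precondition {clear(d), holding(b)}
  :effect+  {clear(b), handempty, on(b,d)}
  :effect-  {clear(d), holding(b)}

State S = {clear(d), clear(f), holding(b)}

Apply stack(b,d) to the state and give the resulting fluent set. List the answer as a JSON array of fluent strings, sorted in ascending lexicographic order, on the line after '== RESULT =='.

Progress:
  pre ⊆ S: {clear(d), holding(b)} ⊆ S  — applicable
  S \ del = {clear(f)}
  ∪ add   = {clear(b), clear(f), handempty, on(b,d)}

== RESULT ==
["clear(b)", "clear(f)", "handempty", "on(b,d)"]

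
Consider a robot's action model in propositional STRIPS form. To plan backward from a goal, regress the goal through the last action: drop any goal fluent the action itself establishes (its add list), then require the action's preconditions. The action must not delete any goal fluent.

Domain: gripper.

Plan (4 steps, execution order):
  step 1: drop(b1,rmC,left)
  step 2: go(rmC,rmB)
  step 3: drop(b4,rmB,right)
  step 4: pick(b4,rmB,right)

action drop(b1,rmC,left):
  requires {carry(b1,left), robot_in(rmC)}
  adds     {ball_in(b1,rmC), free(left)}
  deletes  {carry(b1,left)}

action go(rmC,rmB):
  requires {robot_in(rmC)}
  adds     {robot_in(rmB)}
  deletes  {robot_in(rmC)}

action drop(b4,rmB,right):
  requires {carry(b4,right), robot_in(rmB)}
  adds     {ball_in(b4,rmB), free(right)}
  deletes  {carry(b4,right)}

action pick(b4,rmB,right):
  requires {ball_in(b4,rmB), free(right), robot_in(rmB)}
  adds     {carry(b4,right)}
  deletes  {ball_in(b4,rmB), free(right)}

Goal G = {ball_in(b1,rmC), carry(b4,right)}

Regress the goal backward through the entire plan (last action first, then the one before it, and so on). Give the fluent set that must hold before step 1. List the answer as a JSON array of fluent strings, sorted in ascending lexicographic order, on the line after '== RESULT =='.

Work backward from the goal:
  through step 4 (pick(b4,rmB,right)): drop {carry(b4,right)}, keep {ball_in(b1,rmC)}, require {ball_in(b4,rmB), free(right), robot_in(rmB)}
    → {ball_in(b1,rmC), ball_in(b4,rmB), free(right), robot_in(rmB)}
  through step 3 (drop(b4,rmB,right)): drop {ball_in(b4,rmB), free(right)}, keep {ball_in(b1,rmC), robot_in(rmB)}, require {carry(b4,right), robot_in(rmB)}
    → {ball_in(b1,rmC), carry(b4,right), robot_in(rmB)}
  through step 2 (go(rmC,rmB)): drop {robot_in(rmB)}, keep {ball_in(b1,rmC), carry(b4,right)}, require {robot_in(rmC)}
    → {ball_in(b1,rmC), carry(b4,right), robot_in(rmC)}
  through step 1 (drop(b1,rmC,left)): drop {ball_in(b1,rmC)}, keep {carry(b4,right), robot_in(rmC)}, require {carry(b1,left), robot_in(rmC)}
    → {carry(b1,left), carry(b4,right), robot_in(rmC)}

== RESULT ==
["carry(b1,left)", "carry(b4,right)", "robot_in(rmC)"]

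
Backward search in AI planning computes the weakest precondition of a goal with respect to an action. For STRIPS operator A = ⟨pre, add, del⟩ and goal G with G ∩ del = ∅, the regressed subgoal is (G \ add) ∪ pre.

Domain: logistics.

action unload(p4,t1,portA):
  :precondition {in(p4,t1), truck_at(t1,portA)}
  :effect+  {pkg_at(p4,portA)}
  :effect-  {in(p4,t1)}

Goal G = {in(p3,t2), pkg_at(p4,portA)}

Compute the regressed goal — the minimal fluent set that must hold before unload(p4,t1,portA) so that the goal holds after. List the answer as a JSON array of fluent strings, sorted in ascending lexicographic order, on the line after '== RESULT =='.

Compute (G \ add) ∪ pre:
  G ∩ del = {}  (empty — regression defined)
  G \ add = {in(p3,t2), pkg_at(p4,portA)} \ {pkg_at(p4,portA)} = {in(p3,t2)}
  ∪ pre   = {in(p3,t2)} ∪ {in(p4,t1), truck_at(t1,portA)}
          = {in(p3,t2), in(p4,t1), truck_at(t1,portA)}

== RESULT ==
["in(p3,t2)", "in(p4,t1)", "truck_at(t1,portA)"]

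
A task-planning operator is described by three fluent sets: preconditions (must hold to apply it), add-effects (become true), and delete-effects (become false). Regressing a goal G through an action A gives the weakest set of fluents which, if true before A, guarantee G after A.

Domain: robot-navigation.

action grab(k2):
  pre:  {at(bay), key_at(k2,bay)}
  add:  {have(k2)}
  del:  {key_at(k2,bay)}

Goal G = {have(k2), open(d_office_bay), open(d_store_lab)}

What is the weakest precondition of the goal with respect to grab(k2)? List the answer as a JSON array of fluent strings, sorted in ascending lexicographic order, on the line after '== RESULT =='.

Compute (G \ add) ∪ pre:
  G ∩ del = {}  (empty — regression defined)
  G \ add = {have(k2), open(d_office_bay), open(d_store_lab)} \ {have(k2)} = {open(d_office_bay), open(d_store_lab)}
  ∪ pre   = {open(d_office_bay), open(d_store_lab)} ∪ {at(bay), key_at(k2,bay)}
          = {at(bay), key_at(k2,bay), open(d_office_bay), open(d_store_lab)}

== RESULT ==
["at(bay)", "key_at(k2,bay)", "open(d_office_bay)", "open(d_store_lab)"]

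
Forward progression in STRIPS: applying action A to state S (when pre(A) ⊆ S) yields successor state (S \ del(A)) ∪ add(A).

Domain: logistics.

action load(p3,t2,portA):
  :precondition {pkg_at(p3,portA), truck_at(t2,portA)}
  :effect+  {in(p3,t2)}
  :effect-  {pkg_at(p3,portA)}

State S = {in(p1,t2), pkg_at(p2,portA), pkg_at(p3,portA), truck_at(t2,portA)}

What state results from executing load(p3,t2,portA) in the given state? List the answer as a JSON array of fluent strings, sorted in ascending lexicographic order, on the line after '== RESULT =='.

Compute (S \ del) ∪ add:
  pre ⊆ S: {pkg_at(p3,portA), truck_at(t2,portA)} ⊆ S  — applicable
  S \ del = {in(p1,t2), pkg_at(p2,portA), truck_at(t2,portA)}
  ∪ add   = {in(p1,t2), in(p3,t2), pkg_at(p2,portA), truck_at(t2,portA)}

== RESULT ==
["in(p1,t2)", "in(p3,t2)", "pkg_at(p2,portA)", "truck_at(t2,portA)"]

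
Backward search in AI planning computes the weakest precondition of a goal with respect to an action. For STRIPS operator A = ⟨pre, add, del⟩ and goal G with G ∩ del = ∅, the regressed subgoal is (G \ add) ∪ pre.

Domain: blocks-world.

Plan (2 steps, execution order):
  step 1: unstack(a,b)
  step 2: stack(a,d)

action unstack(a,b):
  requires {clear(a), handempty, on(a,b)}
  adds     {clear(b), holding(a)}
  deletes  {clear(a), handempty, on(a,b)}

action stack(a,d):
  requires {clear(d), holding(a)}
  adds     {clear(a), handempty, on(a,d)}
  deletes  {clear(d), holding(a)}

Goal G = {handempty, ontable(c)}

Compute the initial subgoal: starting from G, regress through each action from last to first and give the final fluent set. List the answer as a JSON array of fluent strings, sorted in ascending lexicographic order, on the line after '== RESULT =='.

Regress step by step:
  through step 2 (stack(a,d)): drop {handempty}, keep {ontable(c)}, require {clear(d), holding(a)}
    → {clear(d), holding(a), ontable(c)}
  through step 1 (unstack(a,b)): drop {holding(a)}, keep {clear(d), ontable(c)}, require {clear(a), handempty, on(a,b)}
    → {clear(a), clear(d), handempty, on(a,b), ontable(c)}

== RESULT ==
["clear(a)", "clear(d)", "handempty", "on(a,b)", "ontable(c)"]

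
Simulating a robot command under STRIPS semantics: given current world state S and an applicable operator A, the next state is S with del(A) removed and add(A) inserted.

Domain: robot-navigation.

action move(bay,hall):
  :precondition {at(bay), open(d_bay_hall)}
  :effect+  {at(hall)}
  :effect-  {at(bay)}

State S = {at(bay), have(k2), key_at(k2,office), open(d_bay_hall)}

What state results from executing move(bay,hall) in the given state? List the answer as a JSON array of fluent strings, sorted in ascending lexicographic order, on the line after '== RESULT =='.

Progress:
  pre ⊆ S: {at(bay), open(d_bay_hall)} ⊆ S  — applicable
  S \ del = {have(k2), key_at(k2,office), open(d_bay_hall)}
  ∪ add   = {at(hall), have(k2), key_at(k2,office), open(d_bay_hall)}

== RESULT ==
["at(hall)", "have(k2)", "key_at(k2,office)", "open(d_bay_hall)"]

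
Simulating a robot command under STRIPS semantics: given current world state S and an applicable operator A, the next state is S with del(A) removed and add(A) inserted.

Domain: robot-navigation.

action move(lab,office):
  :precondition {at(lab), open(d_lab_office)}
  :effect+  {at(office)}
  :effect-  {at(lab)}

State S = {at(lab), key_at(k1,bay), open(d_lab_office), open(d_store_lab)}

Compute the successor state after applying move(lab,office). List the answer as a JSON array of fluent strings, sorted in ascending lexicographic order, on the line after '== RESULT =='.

Compute (S \ del) ∪ add:
  pre ⊆ S: {at(lab), open(d_lab_office)} ⊆ S  — applicable
  S \ del = {key_at(k1,bay), open(d_lab_office), open(d_store_lab)}
  ∪ add   = {at(office), key_at(k1,bay), open(d_lab_office), open(d_store_lab)}

== RESULT ==
["at(office)", "key_at(k1,bay)", "open(d_lab_office)", "open(d_store_lab)"]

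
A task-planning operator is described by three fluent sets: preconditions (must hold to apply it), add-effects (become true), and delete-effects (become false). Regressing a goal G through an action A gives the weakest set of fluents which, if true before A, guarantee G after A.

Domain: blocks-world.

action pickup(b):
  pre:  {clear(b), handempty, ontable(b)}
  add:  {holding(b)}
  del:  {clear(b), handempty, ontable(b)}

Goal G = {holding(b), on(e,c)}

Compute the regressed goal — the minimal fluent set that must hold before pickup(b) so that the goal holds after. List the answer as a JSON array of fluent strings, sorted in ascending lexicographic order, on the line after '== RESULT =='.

Regress:
  G ∩ del = {}  (empty — regression defined)
  G \ add = {holding(b), on(e,c)} \ {holding(b)} = {on(e,c)}
  ∪ pre   = {on(e,c)} ∪ {clear(b), handempty, ontable(b)}
          = {clear(b), handempty, on(e,c), ontable(b)}

== RESULT ==
["clear(b)", "handempty", "on(e,c)", "ontable(b)"]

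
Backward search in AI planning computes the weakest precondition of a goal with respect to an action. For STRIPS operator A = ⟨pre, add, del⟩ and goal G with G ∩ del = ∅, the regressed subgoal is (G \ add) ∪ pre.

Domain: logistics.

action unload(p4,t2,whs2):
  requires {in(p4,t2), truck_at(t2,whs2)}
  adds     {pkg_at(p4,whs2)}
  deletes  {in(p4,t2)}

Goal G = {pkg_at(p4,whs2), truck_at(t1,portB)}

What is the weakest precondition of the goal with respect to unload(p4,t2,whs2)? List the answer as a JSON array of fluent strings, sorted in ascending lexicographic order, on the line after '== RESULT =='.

Regress:
  G ∩ del = {}  (empty — regression defined)
  G \ add = {pkg_at(p4,whs2), truck_at(t1,portB)} \ {pkg_at(p4,whs2)} = {truck_at(t1,portB)}
  ∪ pre   = {truck_at(t1,portB)} ∪ {in(p4,t2), truck_at(t2,whs2)}
          = {in(p4,t2), truck_at(t1,portB), truck_at(t2,whs2)}

== RESULT ==
["in(p4,t2)", "truck_at(t1,portB)", "truck_at(t2,whs2)"]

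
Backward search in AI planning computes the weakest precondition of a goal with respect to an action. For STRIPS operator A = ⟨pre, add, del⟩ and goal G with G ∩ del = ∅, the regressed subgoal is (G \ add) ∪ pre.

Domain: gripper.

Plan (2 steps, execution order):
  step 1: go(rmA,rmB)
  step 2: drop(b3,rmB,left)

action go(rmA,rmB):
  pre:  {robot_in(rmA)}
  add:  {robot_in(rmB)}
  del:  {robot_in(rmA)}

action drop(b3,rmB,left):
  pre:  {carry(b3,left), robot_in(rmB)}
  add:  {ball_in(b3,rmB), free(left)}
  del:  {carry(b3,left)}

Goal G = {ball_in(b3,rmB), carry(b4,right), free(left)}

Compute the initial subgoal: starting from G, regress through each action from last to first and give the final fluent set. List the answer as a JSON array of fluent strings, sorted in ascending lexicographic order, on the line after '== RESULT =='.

Regress step by step:
  through step 2 (drop(b3,rmB,left)): drop {ball_in(b3,rmB), free(left)}, keep {carry(b4,right)}, require {carry(b3,left), robot_in(rmB)}
    → {carry(b3,left), carry(b4,right), robot_in(rmB)}
  through step 1 (go(rmA,rmB)): drop {robot_in(rmB)}, keep {carry(b3,left), carry(b4,right)}, require {robot_in(rmA)}
    → {carry(b3,left), carry(b4,right), robot_in(rmA)}

== RESULT ==
["carry(b3,left)", "carry(b4,right)", "robot_in(rmA)"]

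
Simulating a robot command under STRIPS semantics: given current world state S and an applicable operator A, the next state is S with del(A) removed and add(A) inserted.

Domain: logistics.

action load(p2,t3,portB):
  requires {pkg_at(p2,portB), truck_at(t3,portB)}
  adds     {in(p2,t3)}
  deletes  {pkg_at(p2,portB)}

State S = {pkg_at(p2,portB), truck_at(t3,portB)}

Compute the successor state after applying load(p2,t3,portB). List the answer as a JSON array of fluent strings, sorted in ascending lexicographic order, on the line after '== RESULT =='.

Progress:
  pre ⊆ S: {pkg_at(p2,portB), truck_at(t3,portB)} ⊆ S  — applicable
  S \ del = {truck_at(t3,portB)}
  ∪ add   = {in(p2,t3), truck_at(t3,portB)}

== RESULT ==
["in(p2,t3)", "truck_at(t3,portB)"]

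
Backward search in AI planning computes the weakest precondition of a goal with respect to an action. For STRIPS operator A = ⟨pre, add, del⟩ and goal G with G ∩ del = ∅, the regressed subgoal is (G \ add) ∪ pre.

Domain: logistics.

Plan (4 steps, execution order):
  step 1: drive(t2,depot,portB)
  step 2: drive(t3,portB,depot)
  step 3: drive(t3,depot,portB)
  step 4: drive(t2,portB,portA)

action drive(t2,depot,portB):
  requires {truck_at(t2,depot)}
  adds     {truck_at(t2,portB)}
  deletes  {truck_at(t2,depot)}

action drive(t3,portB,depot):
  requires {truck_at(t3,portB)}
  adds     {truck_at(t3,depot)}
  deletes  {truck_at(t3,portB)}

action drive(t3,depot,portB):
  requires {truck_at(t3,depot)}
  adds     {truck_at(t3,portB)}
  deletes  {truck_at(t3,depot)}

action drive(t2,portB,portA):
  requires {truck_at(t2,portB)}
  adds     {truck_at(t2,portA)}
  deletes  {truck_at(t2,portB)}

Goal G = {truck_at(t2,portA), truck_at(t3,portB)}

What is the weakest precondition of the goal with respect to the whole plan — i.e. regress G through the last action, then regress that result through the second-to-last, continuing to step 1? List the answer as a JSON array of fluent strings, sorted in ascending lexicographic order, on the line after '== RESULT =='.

Work backward from the goal:
  through step 4 (drive(t2,portB,portA)): drop {truck_at(t2,portA)}, keep {truck_at(t3,portB)}, require {truck_at(t2,portB)}
    → {truck_at(t2,portB), truck_at(t3,portB)}
  through step 3 (drive(t3,depot,portB)): drop {truck_at(t3,portB)}, keep {truck_at(t2,portB)}, require {truck_at(t3,depot)}
    → {truck_at(t2,portB), truck_at(t3,depot)}
  through step 2 (drive(t3,portB,depot)): drop {truck_at(t3,depot)}, keep {truck_at(t2,portB)}, require {truck_at(t3,portB)}
    → {truck_at(t2,portB), truck_at(t3,portB)}
  through step 1 (drive(t2,depot,portB)): drop {truck_at(t2,portB)}, keep {truck_at(t3,portB)}, require {truck_at(t2,depot)}
    → {truck_at(t2,depot), truck_at(t3,portB)}

== RESULT ==
["truck_at(t2,depot)", "truck_at(t3,portB)"]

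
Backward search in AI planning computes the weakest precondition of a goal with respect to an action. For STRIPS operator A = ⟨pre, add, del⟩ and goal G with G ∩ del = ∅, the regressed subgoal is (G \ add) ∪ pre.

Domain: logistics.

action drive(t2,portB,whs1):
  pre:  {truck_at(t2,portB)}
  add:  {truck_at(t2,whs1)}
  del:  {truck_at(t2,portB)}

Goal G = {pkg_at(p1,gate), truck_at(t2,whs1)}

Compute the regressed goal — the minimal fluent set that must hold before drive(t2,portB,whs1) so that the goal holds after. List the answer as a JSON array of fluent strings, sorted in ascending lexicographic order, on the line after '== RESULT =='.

Regress:
  G ∩ del = {}  (empty — regression defined)
  G \ add = {pkg_at(p1,gate), truck_at(t2,whs1)} \ {truck_at(t2,whs1)} = {pkg_at(p1,gate)}
  ∪ pre   = {pkg_at(p1,gate)} ∪ {truck_at(t2,portB)}
          = {pkg_at(p1,gate), truck_at(t2,portB)}

== RESULT ==
["pkg_at(p1,gate)", "truck_at(t2,portB)"]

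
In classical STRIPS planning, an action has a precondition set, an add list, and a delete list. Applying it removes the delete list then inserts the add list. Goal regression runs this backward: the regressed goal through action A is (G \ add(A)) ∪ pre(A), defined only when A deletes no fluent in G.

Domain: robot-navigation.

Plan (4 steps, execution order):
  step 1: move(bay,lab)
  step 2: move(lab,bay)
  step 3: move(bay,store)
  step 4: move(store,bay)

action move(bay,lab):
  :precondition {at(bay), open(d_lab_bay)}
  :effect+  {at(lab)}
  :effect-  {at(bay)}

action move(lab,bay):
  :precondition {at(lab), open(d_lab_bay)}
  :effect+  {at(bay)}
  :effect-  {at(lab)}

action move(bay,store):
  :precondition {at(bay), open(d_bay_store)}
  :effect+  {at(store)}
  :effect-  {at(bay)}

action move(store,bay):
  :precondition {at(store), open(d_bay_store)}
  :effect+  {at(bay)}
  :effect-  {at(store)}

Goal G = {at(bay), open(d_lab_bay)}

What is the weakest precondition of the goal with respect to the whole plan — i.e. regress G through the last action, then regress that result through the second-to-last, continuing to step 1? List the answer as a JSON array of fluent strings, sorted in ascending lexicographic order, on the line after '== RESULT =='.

Regress step by step:
  through step 4 (move(store,bay)): drop {at(bay)}, keep {open(d_lab_bay)}, require {at(store), open(d_bay_store)}
    → {at(store), open(d_bay_store), open(d_lab_bay)}
  through step 3 (move(bay,store)): drop {at(store)}, keep {open(d_bay_store), open(d_lab_bay)}, require {at(bay), open(d_bay_store)}
    → {at(bay), open(d_bay_store), open(d_lab_bay)}
  through step 2 (move(lab,bay)): drop {at(bay)}, keep {open(d_bay_store), open(d_lab_bay)}, require {at(lab), open(d_lab_bay)}
    → {at(lab), open(d_bay_store), open(d_lab_bay)}
  through step 1 (move(bay,lab)): drop {at(lab)}, keep {open(d_bay_store), open(d_lab_bay)}, require {at(bay), open(d_lab_bay)}
    → {at(bay), open(d_bay_store), open(d_lab_bay)}

== RESULT ==
["at(bay)", "open(d_bay_store)", "open(d_lab_bay)"]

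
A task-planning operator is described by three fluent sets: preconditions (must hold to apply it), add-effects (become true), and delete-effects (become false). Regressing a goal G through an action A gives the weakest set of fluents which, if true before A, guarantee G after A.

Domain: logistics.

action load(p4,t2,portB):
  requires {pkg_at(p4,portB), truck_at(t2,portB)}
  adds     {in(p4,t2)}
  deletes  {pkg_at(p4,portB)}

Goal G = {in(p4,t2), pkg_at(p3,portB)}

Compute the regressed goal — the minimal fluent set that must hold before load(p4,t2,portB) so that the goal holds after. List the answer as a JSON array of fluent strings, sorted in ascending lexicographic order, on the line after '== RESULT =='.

Regress:
  G ∩ del = {}  (empty — regression defined)
  G \ add = {in(p4,t2), pkg_at(p3,portB)} \ {in(p4,t2)} = {pkg_at(p3,portB)}
  ∪ pre   = {pkg_at(p3,portB)} ∪ {pkg_at(p4,portB), truck_at(t2,portB)}
          = {pkg_at(p3,portB), pkg_at(p4,portB), truck_at(t2,portB)}

== RESULT ==
["pkg_at(p3,portB)", "pkg_at(p4,portB)", "truck_at(t2,portB)"]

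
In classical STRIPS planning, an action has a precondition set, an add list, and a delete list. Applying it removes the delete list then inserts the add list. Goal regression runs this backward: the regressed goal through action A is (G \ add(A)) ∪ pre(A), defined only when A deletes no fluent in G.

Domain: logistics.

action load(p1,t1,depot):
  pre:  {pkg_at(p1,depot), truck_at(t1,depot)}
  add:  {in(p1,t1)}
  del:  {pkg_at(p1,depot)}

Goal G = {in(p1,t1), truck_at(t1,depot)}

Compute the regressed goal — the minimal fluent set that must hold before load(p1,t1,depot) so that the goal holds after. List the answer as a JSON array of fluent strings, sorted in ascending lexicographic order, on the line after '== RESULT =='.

Regress:
  G ∩ del = {}  (empty — regression defined)
  G \ add = {in(p1,t1), truck_at(t1,depot)} \ {in(p1,t1)} = {truck_at(t1,depot)}
  ∪ pre   = {truck_at(t1,depot)} ∪ {pkg_at(p1,depot), truck_at(t1,depot)}
          = {pkg_at(p1,depot), truck_at(t1,depot)}

== RESULT ==
["pkg_at(p1,depot)", "truck_at(t1,depot)"]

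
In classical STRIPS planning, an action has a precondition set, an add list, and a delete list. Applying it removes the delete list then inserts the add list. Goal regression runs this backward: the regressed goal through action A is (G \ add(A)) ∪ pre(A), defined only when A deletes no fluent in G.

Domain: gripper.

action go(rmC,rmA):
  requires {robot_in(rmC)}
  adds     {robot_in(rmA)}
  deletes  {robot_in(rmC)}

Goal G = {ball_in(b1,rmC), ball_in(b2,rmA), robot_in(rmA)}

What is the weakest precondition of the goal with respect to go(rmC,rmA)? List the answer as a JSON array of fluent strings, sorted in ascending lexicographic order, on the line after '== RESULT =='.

Compute (G \ add) ∪ pre:
  G ∩ del = {}  (empty — regression defined)
  G \ add = {ball_in(b1,rmC), ball_in(b2,rmA), robot_in(rmA)} \ {robot_in(rmA)} = {ball_in(b1,rmC), ball_in(b2,rmA)}
  ∪ pre   = {ball_in(b1,rmC), ball_in(b2,rmA)} ∪ {robot_in(rmC)}
          = {ball_in(b1,rmC), ball_in(b2,rmA), robot_in(rmC)}

== RESULT ==
["ball_in(b1,rmC)", "ball_in(b2,rmA)", "robot_in(rmC)"]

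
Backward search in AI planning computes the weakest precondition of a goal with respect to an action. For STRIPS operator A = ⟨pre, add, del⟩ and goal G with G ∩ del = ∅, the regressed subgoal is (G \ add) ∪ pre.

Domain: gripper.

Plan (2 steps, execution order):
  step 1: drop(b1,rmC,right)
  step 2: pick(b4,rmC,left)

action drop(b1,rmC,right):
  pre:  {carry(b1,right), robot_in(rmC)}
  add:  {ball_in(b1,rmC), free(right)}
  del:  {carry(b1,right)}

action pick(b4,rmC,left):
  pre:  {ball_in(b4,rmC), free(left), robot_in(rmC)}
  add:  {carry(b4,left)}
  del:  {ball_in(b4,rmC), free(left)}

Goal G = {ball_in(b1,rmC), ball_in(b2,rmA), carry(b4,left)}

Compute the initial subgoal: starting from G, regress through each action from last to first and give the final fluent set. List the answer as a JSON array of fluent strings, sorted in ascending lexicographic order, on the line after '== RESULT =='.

Regress step by step:
  through step 2 (pick(b4,rmC,left)): drop {carry(b4,left)}, keep {ball_in(b1,rmC), ball_in(b2,rmA)}, require {ball_in(b4,rmC), free(left), robot_in(rmC)}
    → {ball_in(b1,rmC), ball_in(b2,rmA), ball_in(b4,rmC), free(left), robot_in(rmC)}
  through step 1 (drop(b1,rmC,right)): drop {ball_in(b1,rmC)}, keep {ball_in(b2,rmA), ball_in(b4,rmC), free(left), robot_in(rmC)}, require {carry(b1,right), robot_in(rmC)}
    → {ball_in(b2,rmA), ball_in(b4,rmC), carry(b1,right), free(left), robot_in(rmC)}

== RESULT ==
["ball_in(b2,rmA)", "ball_in(b4,rmC)", "carry(b1,right)", "free(left)", "robot_in(rmC)"]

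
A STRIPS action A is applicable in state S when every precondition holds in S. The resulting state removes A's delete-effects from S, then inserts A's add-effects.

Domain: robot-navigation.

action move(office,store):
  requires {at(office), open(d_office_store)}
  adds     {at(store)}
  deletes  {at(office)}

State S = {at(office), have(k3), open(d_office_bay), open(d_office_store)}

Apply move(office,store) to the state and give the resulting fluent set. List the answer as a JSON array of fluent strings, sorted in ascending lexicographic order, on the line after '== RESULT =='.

Progress:
  pre ⊆ S: {at(office), open(d_office_store)} ⊆ S  — applicable
  S \ del = {have(k3), open(d_office_bay), open(d_office_store)}
  ∪ add   = {at(store), have(k3), open(d_office_bay), open(d_office_store)}

== RESULT ==
["at(store)", "have(k3)", "open(d_office_bay)", "open(d_office_store)"]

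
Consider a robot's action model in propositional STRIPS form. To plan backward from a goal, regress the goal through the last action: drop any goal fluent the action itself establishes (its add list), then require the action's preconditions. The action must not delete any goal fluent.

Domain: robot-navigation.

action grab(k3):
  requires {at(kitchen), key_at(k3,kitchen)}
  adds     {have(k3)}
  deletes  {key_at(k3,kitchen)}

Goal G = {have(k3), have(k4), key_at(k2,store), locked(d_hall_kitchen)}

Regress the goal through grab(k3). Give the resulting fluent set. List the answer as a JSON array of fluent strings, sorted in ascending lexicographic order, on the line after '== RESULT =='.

Compute (G \ add) ∪ pre:
  G ∩ del = {}  (empty — regression defined)
  G \ add = {have(k3), have(k4), key_at(k2,store), locked(d_hall_kitchen)} \ {have(k3)} = {have(k4), key_at(k2,store), locked(d_hall_kitchen)}
  ∪ pre   = {have(k4), key_at(k2,store), locked(d_hall_kitchen)} ∪ {at(kitchen), key_at(k3,kitchen)}
          = {at(kitchen), have(k4), key_at(k2,store), key_at(k3,kitchen), locked(d_hall_kitchen)}

== RESULT ==
["at(kitchen)", "have(k4)", "key_at(k2,store)", "key_at(k3,kitchen)", "locked(d_hall_kitchen)"]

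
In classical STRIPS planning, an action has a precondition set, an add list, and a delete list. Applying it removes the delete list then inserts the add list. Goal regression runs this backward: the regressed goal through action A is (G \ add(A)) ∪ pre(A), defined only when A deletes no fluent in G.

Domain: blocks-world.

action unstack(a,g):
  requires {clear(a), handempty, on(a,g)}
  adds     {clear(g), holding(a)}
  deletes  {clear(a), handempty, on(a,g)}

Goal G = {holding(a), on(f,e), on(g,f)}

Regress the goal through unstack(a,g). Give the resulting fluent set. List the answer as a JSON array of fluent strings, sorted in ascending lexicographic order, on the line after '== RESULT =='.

Regress:
  G ∩ del = {}  (empty — regression defined)
  G \ add = {holding(a), on(f,e), on(g,f)} \ {clear(g), holding(a)} = {on(f,e), on(g,f)}
  ∪ pre   = {on(f,e), on(g,f)} ∪ {clear(a), handempty, on(a,g)}
          = {clear(a), handempty, on(a,g), on(f,e), on(g,f)}

== RESULT ==
["clear(a)", "handempty", "on(a,g)", "on(f,e)", "on(g,f)"]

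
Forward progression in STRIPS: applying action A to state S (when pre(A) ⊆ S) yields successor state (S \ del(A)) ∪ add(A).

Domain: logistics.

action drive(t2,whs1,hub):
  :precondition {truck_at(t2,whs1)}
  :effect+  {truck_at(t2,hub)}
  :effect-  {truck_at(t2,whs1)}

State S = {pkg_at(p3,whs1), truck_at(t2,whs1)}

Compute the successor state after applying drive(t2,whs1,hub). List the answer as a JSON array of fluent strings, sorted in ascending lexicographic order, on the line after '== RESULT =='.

Progress:
  pre ⊆ S: {truck_at(t2,whs1)} ⊆ S  — applicable
  S \ del = {pkg_at(p3,whs1)}
  ∪ add   = {pkg_at(p3,whs1), truck_at(t2,hub)}

== RESULT ==
["pkg_at(p3,whs1)", "truck_at(t2,hub)"]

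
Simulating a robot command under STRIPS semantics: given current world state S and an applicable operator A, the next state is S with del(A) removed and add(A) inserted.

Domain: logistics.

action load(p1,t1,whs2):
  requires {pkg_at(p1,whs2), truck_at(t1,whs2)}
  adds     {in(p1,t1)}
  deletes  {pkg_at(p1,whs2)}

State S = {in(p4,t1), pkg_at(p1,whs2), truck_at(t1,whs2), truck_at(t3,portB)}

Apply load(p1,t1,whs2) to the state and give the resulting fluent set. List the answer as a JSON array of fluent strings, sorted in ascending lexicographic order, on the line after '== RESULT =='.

Compute (S \ del) ∪ add:
  pre ⊆ S: {pkg_at(p1,whs2), truck_at(t1,whs2)} ⊆ S  — applicable
  S \ del = {in(p4,t1), truck_at(t1,whs2), truck_at(t3,portB)}
  ∪ add   = {in(p1,t1), in(p4,t1), truck_at(t1,whs2), truck_at(t3,portB)}

== RESULT ==
["in(p1,t1)", "in(p4,t1)", "truck_at(t1,whs2)", "truck_at(t3,portB)"]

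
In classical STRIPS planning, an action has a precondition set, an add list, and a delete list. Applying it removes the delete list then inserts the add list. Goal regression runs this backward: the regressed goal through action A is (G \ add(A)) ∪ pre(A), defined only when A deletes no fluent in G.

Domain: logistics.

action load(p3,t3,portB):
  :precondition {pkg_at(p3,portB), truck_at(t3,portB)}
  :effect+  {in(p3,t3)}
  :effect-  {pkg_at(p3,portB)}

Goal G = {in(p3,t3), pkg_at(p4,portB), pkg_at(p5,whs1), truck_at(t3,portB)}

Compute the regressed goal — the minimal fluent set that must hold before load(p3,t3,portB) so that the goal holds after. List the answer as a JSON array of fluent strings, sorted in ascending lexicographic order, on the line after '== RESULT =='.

Compute (G \ add) ∪ pre:
  G ∩ del = {}  (empty — regression defined)
  G \ add = {in(p3,t3), pkg_at(p4,portB), pkg_at(p5,whs1), truck_at(t3,portB)} \ {in(p3,t3)} = {pkg_at(p4,portB), pkg_at(p5,whs1), truck_at(t3,portB)}
  ∪ pre   = {pkg_at(p4,portB), pkg_at(p5,whs1), truck_at(t3,portB)} ∪ {pkg_at(p3,portB), truck_at(t3,portB)}
          = {pkg_at(p3,portB), pkg_at(p4,portB), pkg_at(p5,whs1), truck_at(t3,portB)}

== RESULT ==
["pkg_at(p3,portB)", "pkg_at(p4,portB)", "pkg_at(p5,whs1)", "truck_at(t3,portB)"]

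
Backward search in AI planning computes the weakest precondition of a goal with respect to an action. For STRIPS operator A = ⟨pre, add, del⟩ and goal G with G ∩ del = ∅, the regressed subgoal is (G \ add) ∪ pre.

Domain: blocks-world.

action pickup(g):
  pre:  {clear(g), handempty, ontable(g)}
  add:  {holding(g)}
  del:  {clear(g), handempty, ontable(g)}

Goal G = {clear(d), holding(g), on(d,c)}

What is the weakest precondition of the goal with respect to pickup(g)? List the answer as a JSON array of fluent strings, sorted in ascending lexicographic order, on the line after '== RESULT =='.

Compute (G \ add) ∪ pre:
  G ∩ del = {}  (empty — regression defined)
  G \ add = {clear(d), holding(g), on(d,c)} \ {holding(g)} = {clear(d), on(d,c)}
  ∪ pre   = {clear(d), on(d,c)} ∪ {clear(g), handempty, ontable(g)}
          = {clear(d), clear(g), handempty, on(d,c), ontable(g)}

== RESULT ==
["clear(d)", "clear(g)", "handempty", "on(d,c)", "ontable(g)"]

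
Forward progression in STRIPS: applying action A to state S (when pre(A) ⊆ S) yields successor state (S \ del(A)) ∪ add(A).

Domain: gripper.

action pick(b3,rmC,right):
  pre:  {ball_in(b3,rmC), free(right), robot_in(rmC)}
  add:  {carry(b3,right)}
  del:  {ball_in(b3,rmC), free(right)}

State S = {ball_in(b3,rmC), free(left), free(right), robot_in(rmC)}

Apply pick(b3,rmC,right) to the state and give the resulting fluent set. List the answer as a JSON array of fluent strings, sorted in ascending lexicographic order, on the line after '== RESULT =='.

Progress:
  pre ⊆ S: {ball_in(b3,rmC), free(right), robot_in(rmC)} ⊆ S  — applicable
  S \ del = {free(left), robot_in(rmC)}
  ∪ add   = {carry(b3,right), free(left), robot_in(rmC)}

== RESULT ==
["carry(b3,right)", "free(left)", "robot_in(rmC)"]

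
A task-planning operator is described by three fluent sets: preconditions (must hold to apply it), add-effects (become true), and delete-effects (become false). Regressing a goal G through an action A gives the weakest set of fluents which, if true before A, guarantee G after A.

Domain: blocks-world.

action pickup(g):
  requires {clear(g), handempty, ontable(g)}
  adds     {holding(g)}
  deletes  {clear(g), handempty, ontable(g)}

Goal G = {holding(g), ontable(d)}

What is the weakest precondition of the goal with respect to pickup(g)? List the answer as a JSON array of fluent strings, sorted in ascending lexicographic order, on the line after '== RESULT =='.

Regress:
  G ∩ del = {}  (empty — regression defined)
  G \ add = {holding(g), ontable(d)} \ {holding(g)} = {ontable(d)}
  ∪ pre   = {ontable(d)} ∪ {clear(g), handempty, ontable(g)}
          = {clear(g), handempty, ontable(d), ontable(g)}

== RESULT ==
["clear(g)", "handempty", "ontable(d)", "ontable(g)"]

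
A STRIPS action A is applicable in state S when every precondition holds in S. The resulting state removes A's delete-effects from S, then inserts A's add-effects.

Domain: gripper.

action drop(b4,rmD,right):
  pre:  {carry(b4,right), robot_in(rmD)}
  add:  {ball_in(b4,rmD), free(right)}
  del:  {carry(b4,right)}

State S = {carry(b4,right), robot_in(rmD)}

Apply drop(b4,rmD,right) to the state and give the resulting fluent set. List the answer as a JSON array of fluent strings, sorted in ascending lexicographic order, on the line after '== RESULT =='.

Compute (S \ del) ∪ add:
  pre ⊆ S: {carry(b4,right), robot_in(rmD)} ⊆ S  — applicable
  S \ del = {robot_in(rmD)}
  ∪ add   = {ball_in(b4,rmD), free(right), robot_in(rmD)}

== RESULT ==
["ball_in(b4,rmD)", "free(right)", "robot_in(rmD)"]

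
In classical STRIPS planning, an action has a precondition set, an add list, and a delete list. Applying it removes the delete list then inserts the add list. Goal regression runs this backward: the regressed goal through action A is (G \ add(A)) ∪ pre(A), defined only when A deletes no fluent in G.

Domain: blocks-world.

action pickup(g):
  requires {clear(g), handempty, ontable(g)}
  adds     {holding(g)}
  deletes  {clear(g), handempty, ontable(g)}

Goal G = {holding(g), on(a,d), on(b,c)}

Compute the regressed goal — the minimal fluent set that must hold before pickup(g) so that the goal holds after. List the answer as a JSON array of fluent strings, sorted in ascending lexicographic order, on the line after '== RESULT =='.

Regress:
  G ∩ del = {}  (empty — regression defined)
  G \ add = {holding(g), on(a,d), on(b,c)} \ {holding(g)} = {on(a,d), on(b,c)}
  ∪ pre   = {on(a,d), on(b,c)} ∪ {clear(g), handempty, ontable(g)}
          = {clear(g), handempty, on(a,d), on(b,c), ontable(g)}

== RESULT ==
["clear(g)", "handempty", "on(a,d)", "on(b,c)", "ontable(g)"]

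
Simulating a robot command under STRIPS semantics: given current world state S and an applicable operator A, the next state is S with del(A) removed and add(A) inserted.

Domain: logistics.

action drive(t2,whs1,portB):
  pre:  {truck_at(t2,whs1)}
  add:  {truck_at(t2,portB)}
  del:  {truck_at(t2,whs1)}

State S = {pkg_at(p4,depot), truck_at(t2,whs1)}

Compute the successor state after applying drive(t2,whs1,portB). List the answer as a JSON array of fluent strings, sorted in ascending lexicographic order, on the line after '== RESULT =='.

Compute (S \ del) ∪ add:
  pre ⊆ S: {truck_at(t2,whs1)} ⊆ S  — applicable
  S \ del = {pkg_at(p4,depot)}
  ∪ add   = {pkg_at(p4,depot), truck_at(t2,portB)}

== RESULT ==
["pkg_at(p4,depot)", "truck_at(t2,portB)"]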